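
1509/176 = 1509/176 = 8.57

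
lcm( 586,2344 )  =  2344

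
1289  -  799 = 490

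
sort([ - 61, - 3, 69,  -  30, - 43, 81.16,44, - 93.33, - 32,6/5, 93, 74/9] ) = [ - 93.33, - 61, - 43,-32, - 30, - 3, 6/5 , 74/9,44, 69,81.16,93]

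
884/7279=884/7279 = 0.12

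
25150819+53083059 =78233878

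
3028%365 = 108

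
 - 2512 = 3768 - 6280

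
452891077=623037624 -170146547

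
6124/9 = 680 +4/9 = 680.44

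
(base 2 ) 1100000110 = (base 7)2154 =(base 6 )3330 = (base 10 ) 774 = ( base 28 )RI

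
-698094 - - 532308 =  - 165786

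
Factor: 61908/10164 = 11^(-1)*67^1 =67/11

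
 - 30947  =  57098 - 88045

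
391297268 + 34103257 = 425400525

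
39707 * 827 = 32837689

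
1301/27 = 48 +5/27 = 48.19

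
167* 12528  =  2092176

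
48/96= 1/2=0.50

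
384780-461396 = - 76616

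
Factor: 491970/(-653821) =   -  2^1*3^1*5^1*7^(- 1 )*23^1*131^( - 1) = - 690/917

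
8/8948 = 2/2237  =  0.00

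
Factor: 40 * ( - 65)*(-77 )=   200200 = 2^3 * 5^2*7^1 * 11^1*13^1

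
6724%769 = 572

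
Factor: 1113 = 3^1 * 7^1*53^1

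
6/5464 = 3/2732 = 0.00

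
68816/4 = 17204 = 17204.00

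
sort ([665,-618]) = [ - 618,665] 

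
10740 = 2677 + 8063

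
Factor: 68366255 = 5^1*71^1*192581^1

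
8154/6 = 1359 = 1359.00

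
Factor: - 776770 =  - 2^1*5^1* 173^1*449^1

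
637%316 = 5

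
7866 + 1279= 9145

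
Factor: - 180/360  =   - 2^( - 1 )= -1/2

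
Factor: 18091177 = 13^1 * 1391629^1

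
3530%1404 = 722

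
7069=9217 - 2148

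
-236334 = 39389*( - 6)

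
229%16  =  5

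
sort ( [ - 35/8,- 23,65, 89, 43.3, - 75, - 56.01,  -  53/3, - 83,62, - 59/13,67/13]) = [ - 83, - 75,-56.01, - 23,-53/3, - 59/13,  -  35/8,67/13,43.3,62, 65,89]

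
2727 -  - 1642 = 4369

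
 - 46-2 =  - 48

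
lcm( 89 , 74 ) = 6586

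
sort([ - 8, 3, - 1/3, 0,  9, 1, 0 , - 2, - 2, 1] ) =[ - 8, - 2, - 2 , - 1/3, 0,  0, 1, 1,3, 9]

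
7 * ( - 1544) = - 10808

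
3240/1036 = 3+33/259 = 3.13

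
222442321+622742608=845184929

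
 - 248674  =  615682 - 864356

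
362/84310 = 181/42155 = 0.00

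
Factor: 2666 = 2^1*31^1*43^1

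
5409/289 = 18 + 207/289=18.72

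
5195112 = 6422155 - 1227043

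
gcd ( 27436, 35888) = 4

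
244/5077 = 244/5077 = 0.05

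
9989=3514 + 6475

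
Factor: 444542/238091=562/301 = 2^1*7^( - 1 )*43^(-1)*281^1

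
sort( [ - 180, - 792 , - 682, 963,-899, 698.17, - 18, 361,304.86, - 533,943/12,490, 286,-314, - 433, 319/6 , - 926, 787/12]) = [ -926, - 899 , - 792 , - 682 , - 533, - 433 ,  -  314, - 180, - 18,319/6, 787/12 , 943/12,286, 304.86,361, 490,698.17 , 963 ]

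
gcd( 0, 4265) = 4265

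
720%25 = 20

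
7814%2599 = 17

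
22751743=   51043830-28292087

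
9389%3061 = 206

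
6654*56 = 372624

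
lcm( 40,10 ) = 40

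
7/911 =7/911 = 0.01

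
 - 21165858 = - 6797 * 3114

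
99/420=33/140 = 0.24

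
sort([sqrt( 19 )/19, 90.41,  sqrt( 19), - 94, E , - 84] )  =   [ - 94, - 84, sqrt( 19)/19, E, sqrt( 19 ), 90.41 ]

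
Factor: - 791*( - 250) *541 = 106982750= 2^1*5^3*7^1*113^1*541^1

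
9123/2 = 4561+1/2 = 4561.50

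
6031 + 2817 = 8848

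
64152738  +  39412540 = 103565278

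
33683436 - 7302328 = 26381108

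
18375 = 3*6125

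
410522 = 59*6958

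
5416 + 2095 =7511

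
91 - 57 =34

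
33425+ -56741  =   - 23316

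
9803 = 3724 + 6079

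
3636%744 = 660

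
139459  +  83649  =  223108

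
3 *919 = 2757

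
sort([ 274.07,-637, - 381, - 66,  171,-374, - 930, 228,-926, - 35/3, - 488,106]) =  [  -  930, -926, - 637,-488, - 381, -374, - 66, - 35/3, 106, 171, 228,274.07 ]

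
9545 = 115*83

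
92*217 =19964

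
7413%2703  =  2007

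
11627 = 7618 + 4009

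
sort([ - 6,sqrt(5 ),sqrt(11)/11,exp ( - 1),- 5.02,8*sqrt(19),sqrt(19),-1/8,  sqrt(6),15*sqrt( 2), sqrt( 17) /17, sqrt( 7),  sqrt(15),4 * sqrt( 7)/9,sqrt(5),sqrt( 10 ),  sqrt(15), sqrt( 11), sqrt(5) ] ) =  [ - 6, - 5.02,- 1/8,sqrt(17)/17,sqrt(11 )/11, exp( - 1),4*sqrt(  7) /9, sqrt(5),sqrt( 5),sqrt(5), sqrt(6), sqrt(7),sqrt( 10 ), sqrt(11), sqrt(15), sqrt( 15 ), sqrt(19), 15 * sqrt( 2),8*sqrt( 19)] 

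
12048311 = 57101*211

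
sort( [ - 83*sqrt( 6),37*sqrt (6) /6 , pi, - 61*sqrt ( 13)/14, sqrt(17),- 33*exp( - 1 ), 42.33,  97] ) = [ - 83*sqrt(6 ),  -  61 *sqrt(13 ) /14, - 33*exp( - 1 ),pi,sqrt( 17) , 37*sqrt( 6 )/6 , 42.33,97 ]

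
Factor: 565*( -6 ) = -3390 = - 2^1*3^1* 5^1*113^1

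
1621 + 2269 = 3890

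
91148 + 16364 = 107512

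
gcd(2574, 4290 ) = 858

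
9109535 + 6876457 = 15985992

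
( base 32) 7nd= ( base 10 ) 7917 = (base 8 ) 17355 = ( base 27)AN6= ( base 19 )12HD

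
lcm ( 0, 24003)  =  0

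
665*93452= 62145580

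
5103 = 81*63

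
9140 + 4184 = 13324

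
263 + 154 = 417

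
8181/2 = 4090 + 1/2 = 4090.50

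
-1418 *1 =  - 1418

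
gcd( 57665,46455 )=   95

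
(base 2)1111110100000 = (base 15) 25EB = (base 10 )8096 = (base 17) 1b04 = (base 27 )b2n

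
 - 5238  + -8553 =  - 13791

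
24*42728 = 1025472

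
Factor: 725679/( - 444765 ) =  - 241893/148255 = -3^3* 5^( - 1)*17^2 *31^1*149^( - 1)*199^( - 1 )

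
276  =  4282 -4006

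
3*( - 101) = - 303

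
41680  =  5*8336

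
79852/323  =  79852/323= 247.22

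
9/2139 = 3/713 = 0.00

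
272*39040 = 10618880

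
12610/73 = 12610/73 = 172.74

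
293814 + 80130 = 373944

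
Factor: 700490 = 2^1*5^1*7^1*10007^1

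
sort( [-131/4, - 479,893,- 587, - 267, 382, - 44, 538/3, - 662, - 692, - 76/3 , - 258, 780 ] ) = [  -  692, - 662, - 587,  -  479,-267, - 258, - 44 , - 131/4, - 76/3,538/3, 382 , 780,893] 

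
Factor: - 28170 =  -2^1*3^2*5^1 * 313^1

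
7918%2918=2082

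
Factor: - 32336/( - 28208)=41^(-1 )*47^1 =47/41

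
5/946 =5/946 = 0.01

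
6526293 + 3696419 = 10222712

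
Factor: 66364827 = 3^1 * 22121609^1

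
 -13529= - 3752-9777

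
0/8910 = 0= 0.00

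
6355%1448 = 563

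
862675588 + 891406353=1754081941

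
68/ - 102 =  - 1 + 1/3 = - 0.67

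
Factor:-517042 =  - 2^1*258521^1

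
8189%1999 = 193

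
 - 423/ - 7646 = 423/7646=0.06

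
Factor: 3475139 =23^1*139^1*1087^1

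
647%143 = 75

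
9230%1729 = 585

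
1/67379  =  1/67379 = 0.00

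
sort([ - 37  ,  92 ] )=[ - 37,92] 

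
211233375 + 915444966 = 1126678341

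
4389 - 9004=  - 4615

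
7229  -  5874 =1355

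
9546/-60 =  - 160  +  9/10 = - 159.10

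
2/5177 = 2/5177=0.00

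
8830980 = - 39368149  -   - 48199129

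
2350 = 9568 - 7218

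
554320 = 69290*8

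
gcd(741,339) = 3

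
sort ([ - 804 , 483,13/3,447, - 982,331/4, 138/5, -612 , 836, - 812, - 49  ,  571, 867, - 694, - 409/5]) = [  -  982 ,-812 , - 804 , - 694, - 612, - 409/5, - 49,  13/3, 138/5, 331/4, 447, 483, 571,836,  867]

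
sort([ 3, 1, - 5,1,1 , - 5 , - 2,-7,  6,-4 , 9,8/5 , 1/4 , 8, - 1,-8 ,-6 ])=[ - 8, - 7,  -  6 ,-5,  -  5, - 4, - 2,- 1,  1/4 , 1,  1, 1, 8/5,3,6, 8,9]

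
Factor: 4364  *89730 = 2^3*3^2 * 5^1 * 997^1*1091^1 = 391581720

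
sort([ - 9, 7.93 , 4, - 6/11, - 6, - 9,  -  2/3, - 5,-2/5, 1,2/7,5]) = [-9 , - 9, - 6,-5,  -  2/3, - 6/11, - 2/5,2/7,1,4,5,7.93]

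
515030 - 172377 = 342653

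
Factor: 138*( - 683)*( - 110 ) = 2^2 * 3^1*5^1*11^1*23^1*683^1  =  10367940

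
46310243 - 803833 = 45506410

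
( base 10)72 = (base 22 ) 36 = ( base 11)66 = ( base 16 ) 48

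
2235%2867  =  2235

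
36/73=36/73 = 0.49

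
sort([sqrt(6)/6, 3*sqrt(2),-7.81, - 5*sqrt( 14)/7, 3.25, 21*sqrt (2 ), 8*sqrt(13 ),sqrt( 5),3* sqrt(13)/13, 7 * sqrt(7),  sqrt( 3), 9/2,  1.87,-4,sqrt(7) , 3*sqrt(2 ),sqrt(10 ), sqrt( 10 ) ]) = [ - 7.81, - 4, - 5*sqrt(14 ) /7,sqrt( 6) /6, 3*sqrt(13 ) /13, sqrt( 3), 1.87, sqrt( 5), sqrt( 7), sqrt(10 ), sqrt(10),  3.25,  3*sqrt(2) , 3*sqrt(2), 9/2, 7 * sqrt( 7), 8*sqrt ( 13), 21*sqrt(  2 )]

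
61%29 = 3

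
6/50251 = 6/50251 = 0.00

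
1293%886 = 407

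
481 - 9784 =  -9303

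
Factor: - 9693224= - 2^3* 1211653^1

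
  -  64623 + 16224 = - 48399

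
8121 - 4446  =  3675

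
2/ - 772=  - 1 + 385/386 = - 0.00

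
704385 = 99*7115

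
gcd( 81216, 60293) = 1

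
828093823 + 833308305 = 1661402128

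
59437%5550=3937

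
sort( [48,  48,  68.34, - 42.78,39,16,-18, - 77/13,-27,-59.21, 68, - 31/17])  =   [ - 59.21, - 42.78, - 27,-18,-77/13, - 31/17,  16, 39, 48, 48, 68, 68.34]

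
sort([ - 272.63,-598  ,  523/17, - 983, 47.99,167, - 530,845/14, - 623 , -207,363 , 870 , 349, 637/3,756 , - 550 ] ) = [ - 983,- 623, -598, - 550,-530, - 272.63,  -  207, 523/17,47.99,  845/14,167,637/3 , 349, 363,756, 870]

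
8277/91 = 8277/91 = 90.96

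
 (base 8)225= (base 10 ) 149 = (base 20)79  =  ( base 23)6b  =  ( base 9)175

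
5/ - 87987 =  - 1 + 87982/87987 =- 0.00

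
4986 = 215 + 4771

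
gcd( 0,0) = 0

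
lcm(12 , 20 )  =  60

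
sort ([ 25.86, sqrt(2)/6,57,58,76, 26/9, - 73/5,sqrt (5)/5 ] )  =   [ - 73/5, sqrt( 2)/6,sqrt( 5)/5, 26/9, 25.86, 57,58, 76]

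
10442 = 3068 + 7374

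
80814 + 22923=103737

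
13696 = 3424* 4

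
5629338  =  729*7722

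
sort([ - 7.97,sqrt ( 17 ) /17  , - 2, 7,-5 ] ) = [ -7.97, - 5,- 2, sqrt(17 ) /17,7]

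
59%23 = 13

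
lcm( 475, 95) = 475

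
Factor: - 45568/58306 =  - 2^8*89^1*29153^( - 1) = - 22784/29153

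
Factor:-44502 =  - 2^1*3^1*7417^1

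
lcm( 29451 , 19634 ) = 58902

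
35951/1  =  35951 =35951.00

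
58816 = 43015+15801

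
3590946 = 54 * 66499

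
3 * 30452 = 91356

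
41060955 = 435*94393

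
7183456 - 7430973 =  - 247517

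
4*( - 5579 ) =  - 22316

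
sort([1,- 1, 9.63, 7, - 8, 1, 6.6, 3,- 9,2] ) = [-9, - 8,-1,1, 1,2, 3, 6.6,7, 9.63]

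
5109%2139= 831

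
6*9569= 57414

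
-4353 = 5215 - 9568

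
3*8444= 25332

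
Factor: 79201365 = 3^1*5^1*5280091^1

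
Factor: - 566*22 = -2^2*11^1*283^1= -12452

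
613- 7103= - 6490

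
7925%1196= 749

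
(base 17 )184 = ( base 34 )CL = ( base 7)1152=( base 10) 429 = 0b110101101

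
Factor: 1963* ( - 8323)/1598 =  - 2^( - 1 )*7^1*13^1*17^( - 1)*29^1*41^1*47^(-1)*151^1= -16338049/1598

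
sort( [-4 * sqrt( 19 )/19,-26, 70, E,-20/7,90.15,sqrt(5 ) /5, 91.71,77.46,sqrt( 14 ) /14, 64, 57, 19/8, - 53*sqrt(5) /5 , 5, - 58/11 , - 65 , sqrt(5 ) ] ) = [  -  65,  -  26,  -  53*sqrt(5)/5 , -58/11,  -  20/7,-4*sqrt( 19) /19,sqrt( 14 )/14, sqrt(5)/5, sqrt( 5 ) , 19/8,E,5, 57, 64,70,77.46, 90.15,91.71]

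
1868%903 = 62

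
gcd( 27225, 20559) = 33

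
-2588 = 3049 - 5637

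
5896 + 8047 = 13943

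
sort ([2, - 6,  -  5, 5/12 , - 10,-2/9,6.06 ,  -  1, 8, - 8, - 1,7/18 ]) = [  -  10, -8, - 6, - 5,-1 , - 1 ,  -  2/9,7/18,5/12,2,  6.06,8 ]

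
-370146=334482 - 704628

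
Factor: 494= 2^1*13^1 * 19^1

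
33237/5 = 6647 + 2/5=6647.40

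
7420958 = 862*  8609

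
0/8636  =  0 = 0.00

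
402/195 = 2  +  4/65 =2.06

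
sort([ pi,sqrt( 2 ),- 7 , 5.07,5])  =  [ - 7 , sqrt ( 2), pi,  5 , 5.07 ] 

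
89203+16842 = 106045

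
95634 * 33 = 3155922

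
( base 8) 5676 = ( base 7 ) 11523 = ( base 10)3006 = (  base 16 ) BBE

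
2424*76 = 184224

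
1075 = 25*43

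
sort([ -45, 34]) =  [ - 45,34 ]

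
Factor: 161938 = 2^1*7^1 * 43^1 * 269^1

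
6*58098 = 348588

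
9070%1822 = 1782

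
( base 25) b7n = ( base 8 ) 15641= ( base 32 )6T1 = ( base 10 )7073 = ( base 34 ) 641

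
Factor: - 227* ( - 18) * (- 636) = -2^3*3^3*53^1*227^1  =  - 2598696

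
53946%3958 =2492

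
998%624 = 374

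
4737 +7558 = 12295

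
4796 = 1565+3231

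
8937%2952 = 81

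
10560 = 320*33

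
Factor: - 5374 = -2^1 * 2687^1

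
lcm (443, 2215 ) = 2215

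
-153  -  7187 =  - 7340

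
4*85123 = 340492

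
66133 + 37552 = 103685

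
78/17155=78/17155 = 0.00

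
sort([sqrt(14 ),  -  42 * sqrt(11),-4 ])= [ - 42*sqrt(11), - 4, sqrt (14)] 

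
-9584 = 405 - 9989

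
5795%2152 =1491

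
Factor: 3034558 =2^1*1517279^1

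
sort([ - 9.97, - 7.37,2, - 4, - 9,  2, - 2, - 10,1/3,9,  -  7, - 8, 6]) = [- 10,-9.97, - 9,-8, - 7.37,-7, - 4,-2, 1/3 , 2,2,  6,9]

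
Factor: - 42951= - 3^1*103^1 * 139^1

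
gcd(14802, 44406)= 14802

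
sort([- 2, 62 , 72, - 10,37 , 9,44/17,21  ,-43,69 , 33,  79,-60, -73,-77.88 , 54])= [-77.88, - 73 ,-60,  -  43, - 10,-2,  44/17, 9, 21 , 33, 37 , 54,62, 69,72 , 79 ] 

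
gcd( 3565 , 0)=3565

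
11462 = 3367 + 8095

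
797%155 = 22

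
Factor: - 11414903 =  - 233^1*48991^1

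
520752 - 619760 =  -99008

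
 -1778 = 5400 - 7178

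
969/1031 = 969/1031 = 0.94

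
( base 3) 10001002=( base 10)2216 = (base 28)2N4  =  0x8A8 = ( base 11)1735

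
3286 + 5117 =8403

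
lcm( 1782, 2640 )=71280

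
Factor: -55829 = -55829^1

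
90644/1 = 90644= 90644.00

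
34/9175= 34/9175  =  0.00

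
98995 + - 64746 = 34249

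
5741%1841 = 218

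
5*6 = 30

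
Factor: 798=2^1*3^1*7^1*19^1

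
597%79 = 44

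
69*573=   39537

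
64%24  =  16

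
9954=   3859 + 6095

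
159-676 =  - 517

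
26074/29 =899 + 3/29 =899.10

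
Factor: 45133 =11^2*373^1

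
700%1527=700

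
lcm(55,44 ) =220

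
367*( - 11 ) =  - 4037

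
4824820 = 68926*70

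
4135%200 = 135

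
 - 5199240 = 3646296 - 8845536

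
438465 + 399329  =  837794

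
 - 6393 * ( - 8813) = 56341509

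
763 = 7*109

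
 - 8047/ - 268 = 30 + 7/268  =  30.03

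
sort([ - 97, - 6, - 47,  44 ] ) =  [ - 97,-47, - 6, 44 ] 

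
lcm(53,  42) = 2226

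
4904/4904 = 1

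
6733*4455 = 29995515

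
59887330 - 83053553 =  - 23166223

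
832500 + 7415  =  839915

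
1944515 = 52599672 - 50655157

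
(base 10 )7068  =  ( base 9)10623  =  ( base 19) 10b0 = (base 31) 7B0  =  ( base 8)15634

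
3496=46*76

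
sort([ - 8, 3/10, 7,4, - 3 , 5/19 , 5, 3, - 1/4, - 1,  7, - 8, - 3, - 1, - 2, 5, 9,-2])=[ - 8, -8, - 3, - 3,  -  2, - 2, - 1 , - 1, - 1/4, 5/19 , 3/10, 3,4, 5, 5,7,7, 9]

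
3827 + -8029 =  - 4202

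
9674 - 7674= 2000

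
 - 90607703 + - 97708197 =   -  188315900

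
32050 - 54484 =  - 22434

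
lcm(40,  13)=520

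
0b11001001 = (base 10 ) 201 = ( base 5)1301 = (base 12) 149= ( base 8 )311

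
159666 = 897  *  178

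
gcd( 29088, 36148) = 4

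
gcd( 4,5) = 1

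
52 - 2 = 50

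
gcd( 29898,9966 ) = 9966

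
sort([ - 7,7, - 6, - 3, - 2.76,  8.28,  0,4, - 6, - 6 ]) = [ - 7,- 6,-6, - 6, - 3 , - 2.76,0,4,7,8.28 ] 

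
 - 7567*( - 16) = 121072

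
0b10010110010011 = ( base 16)2593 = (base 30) AKJ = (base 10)9619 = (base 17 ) 1G4E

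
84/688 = 21/172 = 0.12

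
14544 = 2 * 7272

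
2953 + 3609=6562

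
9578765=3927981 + 5650784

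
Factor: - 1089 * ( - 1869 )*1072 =2181885552 = 2^4*3^3*7^1*11^2*67^1*89^1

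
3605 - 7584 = -3979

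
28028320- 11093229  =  16935091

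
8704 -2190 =6514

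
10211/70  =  10211/70=145.87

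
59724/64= 933 + 3/16= 933.19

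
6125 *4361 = 26711125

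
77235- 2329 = 74906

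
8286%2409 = 1059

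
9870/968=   10 + 95/484=10.20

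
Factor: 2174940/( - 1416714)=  - 362490/236119 = -2^1*3^1*5^1*13^( - 1 )*41^(  -  1 )*43^1*281^1*443^( - 1 ) 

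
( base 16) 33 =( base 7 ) 102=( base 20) 2B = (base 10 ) 51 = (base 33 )1i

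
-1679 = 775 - 2454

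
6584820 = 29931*220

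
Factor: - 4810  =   - 2^1 * 5^1 * 13^1*37^1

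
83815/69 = 1214+49/69 = 1214.71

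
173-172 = 1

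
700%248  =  204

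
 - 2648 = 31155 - 33803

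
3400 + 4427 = 7827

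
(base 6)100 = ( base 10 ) 36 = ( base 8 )44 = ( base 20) 1G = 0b100100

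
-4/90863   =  -1+90859/90863= -0.00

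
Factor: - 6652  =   - 2^2*1663^1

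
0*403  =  0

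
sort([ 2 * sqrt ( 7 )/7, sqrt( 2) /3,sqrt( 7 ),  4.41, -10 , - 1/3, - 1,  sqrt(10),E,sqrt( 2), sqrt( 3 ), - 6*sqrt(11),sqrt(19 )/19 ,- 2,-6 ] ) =[ - 6*sqrt( 11 ), - 10, - 6, - 2, - 1, - 1/3, sqrt ( 19) /19,sqrt( 2 ) /3 , 2* sqrt(7) /7, sqrt(2),sqrt(3),sqrt( 7),E,sqrt( 10), 4.41 ]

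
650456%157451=20652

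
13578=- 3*(  -  4526)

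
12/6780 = 1/565= 0.00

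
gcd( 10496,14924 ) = 164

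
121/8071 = 121/8071= 0.01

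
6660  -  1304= 5356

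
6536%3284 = 3252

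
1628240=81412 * 20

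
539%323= 216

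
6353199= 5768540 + 584659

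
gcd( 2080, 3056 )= 16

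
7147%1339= 452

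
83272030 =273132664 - 189860634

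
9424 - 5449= 3975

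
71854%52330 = 19524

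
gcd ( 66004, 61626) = 2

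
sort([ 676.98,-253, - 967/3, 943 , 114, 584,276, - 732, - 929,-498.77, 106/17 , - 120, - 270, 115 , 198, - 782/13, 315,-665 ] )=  [-929, - 732, - 665,  -  498.77 , - 967/3 , - 270,-253,-120,- 782/13, 106/17, 114, 115 , 198 , 276, 315,  584,676.98,943 ] 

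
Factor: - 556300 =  - 2^2*5^2*5563^1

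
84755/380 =16951/76 = 223.04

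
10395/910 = 11 + 11/26 =11.42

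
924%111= 36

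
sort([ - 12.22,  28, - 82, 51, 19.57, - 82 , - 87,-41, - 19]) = [ - 87, - 82, -82, - 41,  -  19, - 12.22, 19.57, 28, 51]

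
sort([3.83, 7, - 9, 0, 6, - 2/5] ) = [ - 9, - 2/5,0, 3.83,6,7] 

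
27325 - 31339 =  - 4014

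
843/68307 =281/22769 = 0.01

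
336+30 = 366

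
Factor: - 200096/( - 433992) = 148/321 = 2^2*3^ ( - 1)*37^1*107^( - 1 )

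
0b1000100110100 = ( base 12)2670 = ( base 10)4404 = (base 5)120104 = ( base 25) 714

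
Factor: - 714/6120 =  - 2^( -2)*3^( - 1)*5^( - 1) *7^1 = -7/60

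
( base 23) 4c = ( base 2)1101000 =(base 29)3H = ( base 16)68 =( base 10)104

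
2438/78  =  31 + 10/39=31.26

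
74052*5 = 370260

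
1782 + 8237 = 10019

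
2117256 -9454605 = -7337349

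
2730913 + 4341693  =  7072606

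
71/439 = 71/439=0.16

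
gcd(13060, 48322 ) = 1306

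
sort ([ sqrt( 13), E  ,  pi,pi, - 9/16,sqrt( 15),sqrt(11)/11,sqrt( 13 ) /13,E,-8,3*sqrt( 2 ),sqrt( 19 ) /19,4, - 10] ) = [ - 10,-8,-9/16,sqrt( 19 ) /19,sqrt ( 13)/13,  sqrt( 11) /11,E, E,pi,pi,sqrt( 13),sqrt(15 ), 4, 3*sqrt( 2 ) ] 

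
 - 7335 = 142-7477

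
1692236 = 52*32543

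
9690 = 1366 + 8324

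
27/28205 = 27/28205 = 0.00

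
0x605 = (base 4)120011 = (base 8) 3005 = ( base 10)1541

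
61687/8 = 7710 +7/8 =7710.88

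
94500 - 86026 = 8474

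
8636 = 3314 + 5322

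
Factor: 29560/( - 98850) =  - 2956/9885 = -2^2*3^( - 1)*5^ ( - 1 )*659^( - 1) *739^1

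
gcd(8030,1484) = 2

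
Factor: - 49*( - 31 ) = 7^2*31^1 = 1519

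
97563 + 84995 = 182558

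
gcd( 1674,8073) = 27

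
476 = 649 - 173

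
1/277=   1/277 = 0.00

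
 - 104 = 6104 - 6208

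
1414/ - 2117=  - 1 + 703/2117 = - 0.67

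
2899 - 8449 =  -5550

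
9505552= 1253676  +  8251876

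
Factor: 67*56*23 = 2^3*7^1*23^1*67^1 = 86296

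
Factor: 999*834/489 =277722/163 = 2^1*3^3*37^1*139^1*163^( - 1 )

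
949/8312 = 949/8312 = 0.11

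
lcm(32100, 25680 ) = 128400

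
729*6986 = 5092794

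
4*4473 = 17892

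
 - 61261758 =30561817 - 91823575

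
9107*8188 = 74568116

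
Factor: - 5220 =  - 2^2 * 3^2*5^1*29^1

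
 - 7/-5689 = 7/5689 = 0.00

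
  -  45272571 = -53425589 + 8153018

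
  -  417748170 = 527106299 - 944854469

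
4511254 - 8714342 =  - 4203088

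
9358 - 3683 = 5675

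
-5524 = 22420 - 27944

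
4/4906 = 2/2453 = 0.00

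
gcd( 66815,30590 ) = 805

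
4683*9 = 42147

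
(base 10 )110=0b1101110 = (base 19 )5f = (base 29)3N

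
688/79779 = 688/79779 = 0.01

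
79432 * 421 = 33440872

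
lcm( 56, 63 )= 504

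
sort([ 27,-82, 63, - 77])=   [ - 82,  -  77, 27, 63 ] 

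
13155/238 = 13155/238=55.27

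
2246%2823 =2246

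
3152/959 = 3+275/959  =  3.29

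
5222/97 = 53 + 81/97 = 53.84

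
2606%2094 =512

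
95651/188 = 95651/188 = 508.78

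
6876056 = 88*78137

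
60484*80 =4838720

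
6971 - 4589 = 2382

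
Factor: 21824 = 2^6*11^1*31^1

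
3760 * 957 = 3598320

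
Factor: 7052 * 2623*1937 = 35829456052 = 2^2 * 13^1*41^1*43^2*61^1*149^1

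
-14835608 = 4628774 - 19464382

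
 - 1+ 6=5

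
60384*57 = 3441888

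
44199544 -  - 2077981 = 46277525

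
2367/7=2367/7 = 338.14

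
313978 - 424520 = -110542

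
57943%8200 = 543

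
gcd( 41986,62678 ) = 14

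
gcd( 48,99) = 3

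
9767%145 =52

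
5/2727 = 5/2727 = 0.00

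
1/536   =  1/536= 0.00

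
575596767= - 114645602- - 690242369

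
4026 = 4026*1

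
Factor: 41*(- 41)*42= - 2^1*3^1*7^1*41^2 = - 70602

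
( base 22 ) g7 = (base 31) BI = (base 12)25B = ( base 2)101100111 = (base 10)359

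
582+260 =842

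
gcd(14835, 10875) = 15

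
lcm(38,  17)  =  646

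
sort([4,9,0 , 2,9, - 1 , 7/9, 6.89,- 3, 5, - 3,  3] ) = [  -  3, - 3,-1,0,7/9, 2,3,4, 5,  6.89,  9, 9] 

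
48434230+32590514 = 81024744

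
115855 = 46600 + 69255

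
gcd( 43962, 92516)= 2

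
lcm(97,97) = 97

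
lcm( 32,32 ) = 32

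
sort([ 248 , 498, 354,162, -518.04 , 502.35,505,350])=[-518.04,162, 248 , 350,354, 498,502.35, 505]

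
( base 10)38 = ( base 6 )102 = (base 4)212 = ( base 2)100110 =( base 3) 1102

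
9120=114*80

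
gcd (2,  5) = 1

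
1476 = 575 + 901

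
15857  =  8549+7308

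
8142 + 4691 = 12833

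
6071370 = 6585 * 922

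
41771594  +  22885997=64657591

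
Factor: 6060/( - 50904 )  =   - 2^(- 1 )*3^( -1 )*5^1*7^(-1)=- 5/42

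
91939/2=45969 + 1/2 = 45969.50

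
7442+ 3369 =10811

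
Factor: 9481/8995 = 5^( - 1)* 7^( - 1)*19^1 * 257^( - 1 )*499^1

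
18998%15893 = 3105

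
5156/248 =1289/62  =  20.79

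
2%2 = 0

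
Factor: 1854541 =13^1*142657^1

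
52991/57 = 929 + 2/3 =929.67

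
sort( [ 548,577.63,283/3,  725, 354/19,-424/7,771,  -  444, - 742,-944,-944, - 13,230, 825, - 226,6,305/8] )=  [-944, -944,  -  742, - 444, - 226, - 424/7,-13, 6 , 354/19, 305/8, 283/3, 230, 548, 577.63 , 725, 771, 825 ]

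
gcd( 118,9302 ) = 2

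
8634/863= 10 + 4/863 = 10.00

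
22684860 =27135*836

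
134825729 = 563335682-428509953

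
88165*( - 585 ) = -51576525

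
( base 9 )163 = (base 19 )75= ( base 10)138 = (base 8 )212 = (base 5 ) 1023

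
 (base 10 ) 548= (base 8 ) 1044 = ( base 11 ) 459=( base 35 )FN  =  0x224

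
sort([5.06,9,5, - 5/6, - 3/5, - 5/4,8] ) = [ - 5/4, - 5/6, - 3/5,5 , 5.06 , 8,9] 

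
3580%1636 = 308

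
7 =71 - 64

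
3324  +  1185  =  4509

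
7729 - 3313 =4416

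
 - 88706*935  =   - 82940110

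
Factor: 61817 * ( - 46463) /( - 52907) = 2872203271/52907 = 7^1*97^1 * 191^ ( -1)*277^( - 1)  *479^1*8831^1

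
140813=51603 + 89210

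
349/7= 49+6/7  =  49.86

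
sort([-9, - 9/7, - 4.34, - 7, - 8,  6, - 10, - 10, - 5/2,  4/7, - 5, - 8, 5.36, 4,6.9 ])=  [ - 10, - 10,-9, -8, - 8,-7 , - 5, - 4.34,-5/2, - 9/7 , 4/7 , 4,  5.36,6,6.9]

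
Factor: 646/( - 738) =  - 3^(-2)*  17^1*19^1*41^(-1 ) = - 323/369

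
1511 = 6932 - 5421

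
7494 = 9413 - 1919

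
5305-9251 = - 3946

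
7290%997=311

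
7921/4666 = 7921/4666 = 1.70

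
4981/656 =7 + 389/656 = 7.59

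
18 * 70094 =1261692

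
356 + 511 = 867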